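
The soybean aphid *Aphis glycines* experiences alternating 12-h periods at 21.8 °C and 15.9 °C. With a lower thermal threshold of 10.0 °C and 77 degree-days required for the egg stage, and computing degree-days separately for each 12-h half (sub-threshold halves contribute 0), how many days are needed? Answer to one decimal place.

Day half: max(0, 21.8 − 10.0) × 0.5 = 11.8 × 0.5 = 5.90 DD.
Night half: max(0, 15.9 − 10.0) × 0.5 = 5.9 × 0.5 = 2.95 DD.
Per 24 h: 8.85 DD/day.
Duration = 77 / 8.85 = 8.701 ≈ 8.7 days.

8.7 days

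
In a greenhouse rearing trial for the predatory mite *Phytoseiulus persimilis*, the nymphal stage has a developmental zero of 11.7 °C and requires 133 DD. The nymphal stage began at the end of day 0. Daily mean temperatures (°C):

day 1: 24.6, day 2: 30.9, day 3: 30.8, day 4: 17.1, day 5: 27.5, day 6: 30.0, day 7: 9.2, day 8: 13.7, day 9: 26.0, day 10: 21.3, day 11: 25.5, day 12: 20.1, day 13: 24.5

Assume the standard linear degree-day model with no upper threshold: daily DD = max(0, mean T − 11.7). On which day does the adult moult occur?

Daily DD above 11.7 °C: 12.9, 19.2, 19.1, 5.4, 15.8, 18.3, 0.0, 2.0, 14.3, 9.6, 13.8, 8.4, 12.8.
Cumulative: 12.9, 32.1, 51.2, 56.6, 72.4, 90.7, 90.7, 92.7, 107.0, 116.6, 130.4, 138.8, 151.6.
The total first reaches 133 DD on day 12.

day 12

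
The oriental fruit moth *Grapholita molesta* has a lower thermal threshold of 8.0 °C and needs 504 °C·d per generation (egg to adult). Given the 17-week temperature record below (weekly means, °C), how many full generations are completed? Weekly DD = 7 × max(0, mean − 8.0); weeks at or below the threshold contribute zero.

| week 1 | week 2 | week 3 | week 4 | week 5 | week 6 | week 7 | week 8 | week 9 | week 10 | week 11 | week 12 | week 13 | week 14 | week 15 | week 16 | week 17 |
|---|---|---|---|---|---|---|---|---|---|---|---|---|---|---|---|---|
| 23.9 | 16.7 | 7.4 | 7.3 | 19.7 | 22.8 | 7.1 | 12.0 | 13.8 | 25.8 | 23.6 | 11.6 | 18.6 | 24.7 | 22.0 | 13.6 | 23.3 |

2 generations

Weekly DD (7 × max(0, T̄ − 8.0)): 111.3, 60.9, 0.0, 0.0, 81.9, 103.6, 0.0, 28.0, 40.6, 124.6, 109.2, 25.2, 74.2, 116.9, 98.0, 39.2, 107.1.
Season total = 1120.7 DD.
Complete generations = ⌊1120.7 / 504⌋ = 2.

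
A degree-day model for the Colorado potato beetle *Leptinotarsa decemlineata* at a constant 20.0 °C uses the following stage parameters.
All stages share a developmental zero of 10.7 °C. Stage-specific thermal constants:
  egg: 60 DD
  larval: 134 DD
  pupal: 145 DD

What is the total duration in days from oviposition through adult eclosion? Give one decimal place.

Daily accumulation at 20.0 °C = 20.0 − 10.7 = 9.3 DD/day.
Total K = 60 + 134 + 145 = 339 DD.
Total duration = 339 / 9.3 = 36.452 ≈ 36.5 days.

36.5 days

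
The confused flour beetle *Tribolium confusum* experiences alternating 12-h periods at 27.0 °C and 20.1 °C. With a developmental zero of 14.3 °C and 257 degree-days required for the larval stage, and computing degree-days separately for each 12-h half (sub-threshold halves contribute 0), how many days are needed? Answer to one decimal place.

Day half: max(0, 27.0 − 14.3) × 0.5 = 12.7 × 0.5 = 6.35 DD.
Night half: max(0, 20.1 − 14.3) × 0.5 = 5.8 × 0.5 = 2.90 DD.
Per 24 h: 9.25 DD/day.
Duration = 257 / 9.25 = 27.784 ≈ 27.8 days.

27.8 days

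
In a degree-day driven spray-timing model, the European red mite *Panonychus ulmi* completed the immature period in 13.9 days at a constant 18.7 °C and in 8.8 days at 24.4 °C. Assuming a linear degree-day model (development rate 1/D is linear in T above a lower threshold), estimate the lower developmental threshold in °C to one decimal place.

8.9 °C

Linear rate model ⇒ the product D·(T − T_b) is constant across temperatures.
13.9·(18.7 − T_b) = 8.8·(24.4 − T_b)
T_b = (13.9·18.7 − 8.8·24.4) / (13.9 − 8.8) = 45.21 / 5.1 = 8.865 °C ≈ 8.9 °C.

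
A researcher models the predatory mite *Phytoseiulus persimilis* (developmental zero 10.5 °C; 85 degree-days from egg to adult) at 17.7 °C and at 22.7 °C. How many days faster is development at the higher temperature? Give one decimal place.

At 17.7 °C: 85 / (17.7 − 10.5) = 85 / 7.2 = 11.806 d.
At 22.7 °C: 85 / (22.7 − 10.5) = 85 / 12.2 = 6.967 d.
Difference = |11.806 − 6.967| = 4.838 ≈ 4.8 days.

4.8 days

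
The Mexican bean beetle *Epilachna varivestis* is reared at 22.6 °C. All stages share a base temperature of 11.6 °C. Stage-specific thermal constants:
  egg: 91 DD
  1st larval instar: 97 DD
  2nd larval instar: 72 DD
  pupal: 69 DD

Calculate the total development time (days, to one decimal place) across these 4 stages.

Daily accumulation at 22.6 °C = 22.6 − 11.6 = 11.0 DD/day.
Total K = 91 + 97 + 72 + 69 = 329 DD.
Total duration = 329 / 11.0 = 29.909 ≈ 29.9 days.

29.9 days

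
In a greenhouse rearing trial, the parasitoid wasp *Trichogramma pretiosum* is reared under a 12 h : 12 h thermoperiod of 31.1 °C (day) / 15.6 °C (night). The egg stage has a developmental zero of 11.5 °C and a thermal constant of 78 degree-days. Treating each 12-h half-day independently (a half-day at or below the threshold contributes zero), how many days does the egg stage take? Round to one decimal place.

6.6 days

Day half: max(0, 31.1 − 11.5) × 0.5 = 19.6 × 0.5 = 9.80 DD.
Night half: max(0, 15.6 − 11.5) × 0.5 = 4.1 × 0.5 = 2.05 DD.
Per 24 h: 11.85 DD/day.
Duration = 78 / 11.85 = 6.582 ≈ 6.6 days.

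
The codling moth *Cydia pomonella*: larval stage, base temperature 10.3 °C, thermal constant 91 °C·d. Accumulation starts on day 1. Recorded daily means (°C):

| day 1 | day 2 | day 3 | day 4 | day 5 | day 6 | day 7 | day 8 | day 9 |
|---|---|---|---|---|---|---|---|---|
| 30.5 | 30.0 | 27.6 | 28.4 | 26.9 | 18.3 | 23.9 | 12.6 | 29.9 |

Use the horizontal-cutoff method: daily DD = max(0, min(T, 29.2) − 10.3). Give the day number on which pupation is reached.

Daily DD above 10.3 °C (capped at 18.9): 18.9, 18.9, 17.3, 18.1, 16.6, 8.0, 13.6, 2.3, 18.9.
Cumulative: 18.9, 37.8, 55.1, 73.2, 89.8, 97.8, 111.4, 113.7, 132.6.
The total first reaches 91 DD on day 6.

day 6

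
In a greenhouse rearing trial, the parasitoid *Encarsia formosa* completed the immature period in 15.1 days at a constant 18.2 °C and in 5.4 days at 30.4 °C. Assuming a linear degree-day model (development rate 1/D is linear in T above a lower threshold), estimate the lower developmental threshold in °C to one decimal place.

Under the model K = D·(T − T_b), so D₁·(T₁ − T_b) = D₂·(T₂ − T_b).
15.1·(18.2 − T_b) = 5.4·(30.4 − T_b)
T_b = (15.1·18.2 − 5.4·30.4) / (15.1 − 5.4) = 110.66 / 9.7 = 11.408 °C ≈ 11.4 °C.

11.4 °C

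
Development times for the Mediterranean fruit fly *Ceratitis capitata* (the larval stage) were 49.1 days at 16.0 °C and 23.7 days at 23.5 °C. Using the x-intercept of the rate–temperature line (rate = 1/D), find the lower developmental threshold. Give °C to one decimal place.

Linear rate model ⇒ the product D·(T − T_b) is constant across temperatures.
49.1·(16.0 − T_b) = 23.7·(23.5 − T_b)
T_b = (49.1·16.0 − 23.7·23.5) / (49.1 − 23.7) = 228.65 / 25.4 = 9.002 °C ≈ 9.0 °C.

9.0 °C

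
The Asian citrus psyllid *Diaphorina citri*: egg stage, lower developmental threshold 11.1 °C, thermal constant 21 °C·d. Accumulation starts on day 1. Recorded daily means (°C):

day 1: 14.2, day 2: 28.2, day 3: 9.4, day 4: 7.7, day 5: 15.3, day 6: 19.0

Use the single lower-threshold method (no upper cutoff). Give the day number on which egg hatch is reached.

day 5

Daily DD above 11.1 °C: 3.1, 17.1, 0.0, 0.0, 4.2, 7.9.
Cumulative: 3.1, 20.2, 20.2, 20.2, 24.4, 32.3.
The total first reaches 21 DD on day 5.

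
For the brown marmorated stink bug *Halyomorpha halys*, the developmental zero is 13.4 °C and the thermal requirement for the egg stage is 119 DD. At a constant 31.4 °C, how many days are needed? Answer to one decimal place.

6.6 days

Daily accumulation = 31.4 − 13.4 = 18.0 DD/day.
Duration = 119 / 18.0 = 6.611 ≈ 6.6 days.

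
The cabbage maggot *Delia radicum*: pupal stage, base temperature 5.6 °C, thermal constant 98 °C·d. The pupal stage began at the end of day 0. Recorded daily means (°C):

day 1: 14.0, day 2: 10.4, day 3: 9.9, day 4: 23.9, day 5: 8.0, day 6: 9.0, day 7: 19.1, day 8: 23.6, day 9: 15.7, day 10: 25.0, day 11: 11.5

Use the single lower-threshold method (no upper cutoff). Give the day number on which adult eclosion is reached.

day 10

Daily DD above 5.6 °C: 8.4, 4.8, 4.3, 18.3, 2.4, 3.4, 13.5, 18.0, 10.1, 19.4, 5.9.
Cumulative: 8.4, 13.2, 17.5, 35.8, 38.2, 41.6, 55.1, 73.1, 83.2, 102.6, 108.5.
The total first reaches 98 DD on day 10.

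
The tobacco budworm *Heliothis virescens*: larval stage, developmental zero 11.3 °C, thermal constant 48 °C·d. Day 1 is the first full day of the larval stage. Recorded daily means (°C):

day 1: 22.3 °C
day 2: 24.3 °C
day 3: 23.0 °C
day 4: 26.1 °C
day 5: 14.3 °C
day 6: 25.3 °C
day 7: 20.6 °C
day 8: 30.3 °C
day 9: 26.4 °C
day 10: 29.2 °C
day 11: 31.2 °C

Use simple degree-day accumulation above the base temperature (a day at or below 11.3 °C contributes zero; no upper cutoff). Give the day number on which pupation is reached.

Daily DD above 11.3 °C: 11.0, 13.0, 11.7, 14.8, 3.0, 14.0, 9.3, 19.0, 15.1, 17.9, 19.9.
Cumulative: 11.0, 24.0, 35.7, 50.5, 53.5, 67.5, 76.8, 95.8, 110.9, 128.8, 148.7.
The total first reaches 48 DD on day 4.

day 4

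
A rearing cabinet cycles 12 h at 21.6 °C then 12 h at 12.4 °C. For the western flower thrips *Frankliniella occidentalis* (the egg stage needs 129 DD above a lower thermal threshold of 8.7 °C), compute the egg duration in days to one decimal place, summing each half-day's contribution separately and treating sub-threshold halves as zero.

15.5 days

Day half: max(0, 21.6 − 8.7) × 0.5 = 12.9 × 0.5 = 6.45 DD.
Night half: max(0, 12.4 − 8.7) × 0.5 = 3.7 × 0.5 = 1.85 DD.
Per 24 h: 8.30 DD/day.
Duration = 129 / 8.30 = 15.542 ≈ 15.5 days.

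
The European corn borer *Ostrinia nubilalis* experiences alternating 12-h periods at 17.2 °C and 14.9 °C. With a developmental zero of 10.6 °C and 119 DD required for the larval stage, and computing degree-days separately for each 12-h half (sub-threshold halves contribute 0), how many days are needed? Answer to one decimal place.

21.8 days

Day half: max(0, 17.2 − 10.6) × 0.5 = 6.6 × 0.5 = 3.30 DD.
Night half: max(0, 14.9 − 10.6) × 0.5 = 4.3 × 0.5 = 2.15 DD.
Per 24 h: 5.45 DD/day.
Duration = 119 / 5.45 = 21.835 ≈ 21.8 days.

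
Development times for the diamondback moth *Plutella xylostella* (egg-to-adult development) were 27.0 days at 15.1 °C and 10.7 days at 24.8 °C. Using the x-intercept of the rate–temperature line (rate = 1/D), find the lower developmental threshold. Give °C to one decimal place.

8.7 °C

Under the model K = D·(T − T_b), so D₁·(T₁ − T_b) = D₂·(T₂ − T_b).
27.0·(15.1 − T_b) = 10.7·(24.8 − T_b)
T_b = (27.0·15.1 − 10.7·24.8) / (27.0 − 10.7) = 142.34 / 16.3 = 8.733 °C ≈ 8.7 °C.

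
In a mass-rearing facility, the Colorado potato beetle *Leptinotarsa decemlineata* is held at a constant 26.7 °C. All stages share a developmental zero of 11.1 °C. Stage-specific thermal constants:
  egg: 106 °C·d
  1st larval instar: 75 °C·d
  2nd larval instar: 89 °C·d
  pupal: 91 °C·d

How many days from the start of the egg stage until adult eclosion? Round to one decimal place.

Daily accumulation at 26.7 °C = 26.7 − 11.1 = 15.6 DD/day.
Total K = 106 + 75 + 89 + 91 = 361 DD.
Total duration = 361 / 15.6 = 23.141 ≈ 23.1 days.

23.1 days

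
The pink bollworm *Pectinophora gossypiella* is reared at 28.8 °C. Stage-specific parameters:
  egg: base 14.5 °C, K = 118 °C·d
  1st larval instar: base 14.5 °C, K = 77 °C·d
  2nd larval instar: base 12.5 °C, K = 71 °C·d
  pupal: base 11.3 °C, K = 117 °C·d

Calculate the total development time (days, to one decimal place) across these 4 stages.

egg: 118 / (28.8 − 14.5) = 118 / 14.3 = 8.252 d.
1st larval instar: 77 / (28.8 − 14.5) = 77 / 14.3 = 5.385 d.
2nd larval instar: 71 / (28.8 − 12.5) = 71 / 16.3 = 4.356 d.
pupal: 117 / (28.8 − 11.3) = 117 / 17.5 = 6.686 d.
Sum = 24.678 ≈ 24.7 days.

24.7 days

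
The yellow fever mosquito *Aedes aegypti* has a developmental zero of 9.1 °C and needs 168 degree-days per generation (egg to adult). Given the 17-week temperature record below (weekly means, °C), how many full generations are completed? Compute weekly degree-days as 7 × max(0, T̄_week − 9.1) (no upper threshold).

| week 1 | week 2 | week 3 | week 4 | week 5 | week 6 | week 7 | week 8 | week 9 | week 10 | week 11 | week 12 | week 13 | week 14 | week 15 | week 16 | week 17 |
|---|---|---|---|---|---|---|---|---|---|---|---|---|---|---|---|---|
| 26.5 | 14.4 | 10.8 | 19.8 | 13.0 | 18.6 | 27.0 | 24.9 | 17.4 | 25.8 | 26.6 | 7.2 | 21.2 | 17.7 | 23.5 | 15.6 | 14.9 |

Weekly DD (7 × max(0, T̄ − 9.1)): 121.8, 37.1, 11.9, 74.9, 27.3, 66.5, 125.3, 110.6, 58.1, 116.9, 122.5, 0.0, 84.7, 60.2, 100.8, 45.5, 40.6.
Season total = 1204.7 DD.
Complete generations = ⌊1204.7 / 168⌋ = 7.

7 generations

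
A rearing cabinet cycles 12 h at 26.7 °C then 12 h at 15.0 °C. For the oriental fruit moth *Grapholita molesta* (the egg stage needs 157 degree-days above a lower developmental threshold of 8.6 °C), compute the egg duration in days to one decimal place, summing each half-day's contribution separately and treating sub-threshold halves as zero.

Day half: max(0, 26.7 − 8.6) × 0.5 = 18.1 × 0.5 = 9.05 DD.
Night half: max(0, 15.0 − 8.6) × 0.5 = 6.4 × 0.5 = 3.20 DD.
Per 24 h: 12.25 DD/day.
Duration = 157 / 12.25 = 12.816 ≈ 12.8 days.

12.8 days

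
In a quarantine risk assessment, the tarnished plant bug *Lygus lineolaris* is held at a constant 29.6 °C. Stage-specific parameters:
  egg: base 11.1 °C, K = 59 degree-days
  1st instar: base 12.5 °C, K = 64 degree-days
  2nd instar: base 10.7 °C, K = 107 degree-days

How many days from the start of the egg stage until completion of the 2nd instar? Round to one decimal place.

12.6 days

egg: 59 / (29.6 − 11.1) = 59 / 18.5 = 3.189 d.
1st instar: 64 / (29.6 − 12.5) = 64 / 17.1 = 3.743 d.
2nd instar: 107 / (29.6 − 10.7) = 107 / 18.9 = 5.661 d.
Sum = 12.593 ≈ 12.6 days.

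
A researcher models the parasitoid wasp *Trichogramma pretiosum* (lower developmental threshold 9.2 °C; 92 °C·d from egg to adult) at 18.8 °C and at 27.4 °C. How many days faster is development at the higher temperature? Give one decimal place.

4.5 days

At 18.8 °C: 92 / (18.8 − 9.2) = 92 / 9.6 = 9.583 d.
At 27.4 °C: 92 / (27.4 − 9.2) = 92 / 18.2 = 5.055 d.
Difference = |9.583 − 5.055| = 4.528 ≈ 4.5 days.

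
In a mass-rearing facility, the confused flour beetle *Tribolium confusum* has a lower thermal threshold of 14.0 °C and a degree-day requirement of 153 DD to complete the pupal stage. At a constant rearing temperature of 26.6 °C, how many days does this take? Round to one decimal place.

Daily accumulation = 26.6 − 14.0 = 12.6 DD/day.
Duration = 153 / 12.6 = 12.143 ≈ 12.1 days.

12.1 days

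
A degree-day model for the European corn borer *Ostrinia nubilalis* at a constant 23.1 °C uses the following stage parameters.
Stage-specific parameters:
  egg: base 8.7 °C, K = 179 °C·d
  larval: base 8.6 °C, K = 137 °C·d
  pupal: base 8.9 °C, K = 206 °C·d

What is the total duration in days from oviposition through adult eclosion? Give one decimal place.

egg: 179 / (23.1 − 8.7) = 179 / 14.4 = 12.431 d.
larval: 137 / (23.1 − 8.6) = 137 / 14.5 = 9.448 d.
pupal: 206 / (23.1 − 8.9) = 206 / 14.2 = 14.507 d.
Sum = 36.386 ≈ 36.4 days.

36.4 days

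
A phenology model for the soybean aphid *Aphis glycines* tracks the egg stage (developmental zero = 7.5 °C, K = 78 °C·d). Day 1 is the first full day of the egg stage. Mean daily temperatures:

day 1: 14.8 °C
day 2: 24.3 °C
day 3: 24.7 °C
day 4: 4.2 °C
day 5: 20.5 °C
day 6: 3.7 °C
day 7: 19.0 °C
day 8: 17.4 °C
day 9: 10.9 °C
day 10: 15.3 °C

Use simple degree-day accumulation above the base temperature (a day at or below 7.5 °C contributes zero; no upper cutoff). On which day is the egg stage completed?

day 9

Daily DD above 7.5 °C: 7.3, 16.8, 17.2, 0.0, 13.0, 0.0, 11.5, 9.9, 3.4, 7.8.
Cumulative: 7.3, 24.1, 41.3, 41.3, 54.3, 54.3, 65.8, 75.7, 79.1, 86.9.
The total first reaches 78 DD on day 9.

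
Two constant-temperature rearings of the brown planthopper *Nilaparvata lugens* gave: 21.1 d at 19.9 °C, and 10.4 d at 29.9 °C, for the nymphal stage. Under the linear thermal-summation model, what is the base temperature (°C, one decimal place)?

10.2 °C

Under the model K = D·(T − T_b), so D₁·(T₁ − T_b) = D₂·(T₂ − T_b).
21.1·(19.9 − T_b) = 10.4·(29.9 − T_b)
T_b = (21.1·19.9 − 10.4·29.9) / (21.1 − 10.4) = 108.93 / 10.7 = 10.180 °C ≈ 10.2 °C.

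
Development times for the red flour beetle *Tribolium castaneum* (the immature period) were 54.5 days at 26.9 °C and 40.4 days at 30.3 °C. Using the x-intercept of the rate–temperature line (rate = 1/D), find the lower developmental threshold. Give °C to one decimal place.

Linear rate model ⇒ the product D·(T − T_b) is constant across temperatures.
54.5·(26.9 − T_b) = 40.4·(30.3 − T_b)
T_b = (54.5·26.9 − 40.4·30.3) / (54.5 − 40.4) = 241.93 / 14.1 = 17.158 °C ≈ 17.2 °C.

17.2 °C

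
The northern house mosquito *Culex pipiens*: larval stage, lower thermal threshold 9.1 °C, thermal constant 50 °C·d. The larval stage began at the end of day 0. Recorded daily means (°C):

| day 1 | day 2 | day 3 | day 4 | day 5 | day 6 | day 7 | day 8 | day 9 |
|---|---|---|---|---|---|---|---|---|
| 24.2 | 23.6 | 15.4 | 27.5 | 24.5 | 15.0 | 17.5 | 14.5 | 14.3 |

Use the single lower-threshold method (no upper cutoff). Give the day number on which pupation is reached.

Daily DD above 9.1 °C: 15.1, 14.5, 6.3, 18.4, 15.4, 5.9, 8.4, 5.4, 5.2.
Cumulative: 15.1, 29.6, 35.9, 54.3, 69.7, 75.6, 84.0, 89.4, 94.6.
The total first reaches 50 DD on day 4.

day 4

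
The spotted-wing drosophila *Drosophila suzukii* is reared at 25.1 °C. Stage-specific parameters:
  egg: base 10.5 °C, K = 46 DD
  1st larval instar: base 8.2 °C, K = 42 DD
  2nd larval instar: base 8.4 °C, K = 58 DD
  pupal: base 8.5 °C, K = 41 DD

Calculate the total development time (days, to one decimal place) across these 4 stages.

egg: 46 / (25.1 − 10.5) = 46 / 14.6 = 3.151 d.
1st larval instar: 42 / (25.1 − 8.2) = 42 / 16.9 = 2.485 d.
2nd larval instar: 58 / (25.1 − 8.4) = 58 / 16.7 = 3.473 d.
pupal: 41 / (25.1 − 8.5) = 41 / 16.6 = 2.470 d.
Sum = 11.579 ≈ 11.6 days.

11.6 days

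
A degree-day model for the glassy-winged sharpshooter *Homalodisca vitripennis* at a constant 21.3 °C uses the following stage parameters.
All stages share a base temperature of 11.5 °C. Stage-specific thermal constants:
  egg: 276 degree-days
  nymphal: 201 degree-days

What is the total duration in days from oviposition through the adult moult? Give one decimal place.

Daily accumulation at 21.3 °C = 21.3 − 11.5 = 9.8 DD/day.
Total K = 276 + 201 = 477 DD.
Total duration = 477 / 9.8 = 48.673 ≈ 48.7 days.

48.7 days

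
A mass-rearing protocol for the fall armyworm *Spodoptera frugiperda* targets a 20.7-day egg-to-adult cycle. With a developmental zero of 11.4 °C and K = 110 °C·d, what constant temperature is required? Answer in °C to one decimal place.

Required daily accumulation = 110 / 20.7 = 5.314 DD/day.
T = T_base + 5.314 = 11.4 + 5.314 = 16.714 ≈ 16.7 °C.

16.7 °C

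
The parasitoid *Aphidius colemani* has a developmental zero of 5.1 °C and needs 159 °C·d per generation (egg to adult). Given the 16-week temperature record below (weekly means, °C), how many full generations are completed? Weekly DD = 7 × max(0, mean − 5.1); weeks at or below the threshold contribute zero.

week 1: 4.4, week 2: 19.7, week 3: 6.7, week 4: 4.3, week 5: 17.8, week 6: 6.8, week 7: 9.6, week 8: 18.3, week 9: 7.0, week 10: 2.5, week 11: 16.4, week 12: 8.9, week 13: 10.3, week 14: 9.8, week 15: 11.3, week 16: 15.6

4 generations

Weekly DD (7 × max(0, T̄ − 5.1)): 0.0, 102.2, 11.2, 0.0, 88.9, 11.9, 31.5, 92.4, 13.3, 0.0, 79.1, 26.6, 36.4, 32.9, 43.4, 73.5.
Season total = 643.3 DD.
Complete generations = ⌊643.3 / 159⌋ = 4.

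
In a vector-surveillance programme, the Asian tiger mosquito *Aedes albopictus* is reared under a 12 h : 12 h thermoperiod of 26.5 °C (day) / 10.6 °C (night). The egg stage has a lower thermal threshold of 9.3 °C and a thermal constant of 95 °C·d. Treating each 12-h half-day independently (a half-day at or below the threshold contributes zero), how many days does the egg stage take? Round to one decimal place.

10.3 days

Day half: max(0, 26.5 − 9.3) × 0.5 = 17.2 × 0.5 = 8.60 DD.
Night half: max(0, 10.6 − 9.3) × 0.5 = 1.3 × 0.5 = 0.65 DD.
Per 24 h: 9.25 DD/day.
Duration = 95 / 9.25 = 10.270 ≈ 10.3 days.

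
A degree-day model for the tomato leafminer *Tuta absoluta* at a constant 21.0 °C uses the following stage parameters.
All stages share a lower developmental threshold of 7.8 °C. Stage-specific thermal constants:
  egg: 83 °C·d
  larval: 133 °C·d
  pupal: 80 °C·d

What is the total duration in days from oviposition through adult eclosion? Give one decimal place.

Daily accumulation at 21.0 °C = 21.0 − 7.8 = 13.2 DD/day.
Total K = 83 + 133 + 80 = 296 DD.
Total duration = 296 / 13.2 = 22.424 ≈ 22.4 days.

22.4 days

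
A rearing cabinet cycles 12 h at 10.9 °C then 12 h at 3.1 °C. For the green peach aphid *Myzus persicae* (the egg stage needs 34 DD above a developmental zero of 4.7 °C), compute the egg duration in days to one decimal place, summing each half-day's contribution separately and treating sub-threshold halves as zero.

11.0 days

Day half: max(0, 10.9 − 4.7) × 0.5 = 6.2 × 0.5 = 3.10 DD.
Night half: max(0, 3.1 − 4.7) × 0.5 = 0.0 × 0.5 = 0.00 DD.
Per 24 h: 3.10 DD/day.
Duration = 34 / 3.10 = 10.968 ≈ 11.0 days.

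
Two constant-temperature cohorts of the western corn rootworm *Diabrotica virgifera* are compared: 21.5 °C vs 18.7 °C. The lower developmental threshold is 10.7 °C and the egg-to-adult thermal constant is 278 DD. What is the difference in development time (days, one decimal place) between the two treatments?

9.0 days

At 21.5 °C: 278 / (21.5 − 10.7) = 278 / 10.8 = 25.741 d.
At 18.7 °C: 278 / (18.7 − 10.7) = 278 / 8.0 = 34.750 d.
Difference = |25.741 − 34.750| = 9.009 ≈ 9.0 days.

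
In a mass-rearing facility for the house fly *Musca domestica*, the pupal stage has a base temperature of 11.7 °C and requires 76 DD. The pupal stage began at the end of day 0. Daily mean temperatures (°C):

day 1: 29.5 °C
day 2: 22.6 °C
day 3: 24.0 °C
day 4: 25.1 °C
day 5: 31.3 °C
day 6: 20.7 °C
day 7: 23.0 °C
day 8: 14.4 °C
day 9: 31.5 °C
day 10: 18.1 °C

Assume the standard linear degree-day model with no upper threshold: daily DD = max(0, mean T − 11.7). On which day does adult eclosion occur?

day 6

Daily DD above 11.7 °C: 17.8, 10.9, 12.3, 13.4, 19.6, 9.0, 11.3, 2.7, 19.8, 6.4.
Cumulative: 17.8, 28.7, 41.0, 54.4, 74.0, 83.0, 94.3, 97.0, 116.8, 123.2.
The total first reaches 76 DD on day 6.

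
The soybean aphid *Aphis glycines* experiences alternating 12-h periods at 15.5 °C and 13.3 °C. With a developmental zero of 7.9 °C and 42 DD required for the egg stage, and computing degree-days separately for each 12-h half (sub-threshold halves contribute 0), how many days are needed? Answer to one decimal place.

Day half: max(0, 15.5 − 7.9) × 0.5 = 7.6 × 0.5 = 3.80 DD.
Night half: max(0, 13.3 − 7.9) × 0.5 = 5.4 × 0.5 = 2.70 DD.
Per 24 h: 6.50 DD/day.
Duration = 42 / 6.50 = 6.462 ≈ 6.5 days.

6.5 days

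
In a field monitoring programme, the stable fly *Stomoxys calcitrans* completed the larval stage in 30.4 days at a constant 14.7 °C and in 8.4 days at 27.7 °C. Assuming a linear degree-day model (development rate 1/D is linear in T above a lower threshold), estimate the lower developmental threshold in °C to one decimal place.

Under the model K = D·(T − T_b), so D₁·(T₁ − T_b) = D₂·(T₂ − T_b).
30.4·(14.7 − T_b) = 8.4·(27.7 − T_b)
T_b = (30.4·14.7 − 8.4·27.7) / (30.4 − 8.4) = 214.20 / 22.0 = 9.736 °C ≈ 9.7 °C.

9.7 °C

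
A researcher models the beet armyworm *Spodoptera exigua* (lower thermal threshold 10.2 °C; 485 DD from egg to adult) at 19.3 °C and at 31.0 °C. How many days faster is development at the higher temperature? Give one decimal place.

30.0 days

At 19.3 °C: 485 / (19.3 − 10.2) = 485 / 9.1 = 53.297 d.
At 31.0 °C: 485 / (31.0 − 10.2) = 485 / 20.8 = 23.317 d.
Difference = |53.297 − 23.317| = 29.979 ≈ 30.0 days.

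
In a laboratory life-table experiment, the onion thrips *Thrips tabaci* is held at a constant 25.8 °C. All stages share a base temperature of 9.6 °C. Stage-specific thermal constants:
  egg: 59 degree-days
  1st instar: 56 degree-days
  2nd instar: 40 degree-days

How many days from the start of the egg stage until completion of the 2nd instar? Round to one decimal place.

9.6 days

Daily accumulation at 25.8 °C = 25.8 − 9.6 = 16.2 DD/day.
Total K = 59 + 56 + 40 = 155 DD.
Total duration = 155 / 16.2 = 9.568 ≈ 9.6 days.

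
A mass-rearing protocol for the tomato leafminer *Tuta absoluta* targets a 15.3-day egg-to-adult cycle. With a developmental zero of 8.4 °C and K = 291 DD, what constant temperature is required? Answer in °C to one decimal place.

Required daily accumulation = 291 / 15.3 = 19.020 DD/day.
T = T_base + 19.020 = 8.4 + 19.020 = 27.420 ≈ 27.4 °C.

27.4 °C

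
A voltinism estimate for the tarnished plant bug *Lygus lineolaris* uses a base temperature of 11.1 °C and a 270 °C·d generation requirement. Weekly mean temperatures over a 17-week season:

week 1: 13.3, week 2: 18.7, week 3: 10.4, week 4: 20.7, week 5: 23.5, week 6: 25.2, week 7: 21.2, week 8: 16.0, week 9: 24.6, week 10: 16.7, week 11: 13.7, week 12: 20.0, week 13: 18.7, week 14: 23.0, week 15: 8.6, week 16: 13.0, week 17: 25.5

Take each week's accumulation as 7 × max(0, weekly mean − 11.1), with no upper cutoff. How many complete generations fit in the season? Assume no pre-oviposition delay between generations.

Weekly DD (7 × max(0, T̄ − 11.1)): 15.4, 53.2, 0.0, 67.2, 86.8, 98.7, 70.7, 34.3, 94.5, 39.2, 18.2, 62.3, 53.2, 83.3, 0.0, 13.3, 100.8.
Season total = 891.1 DD.
Complete generations = ⌊891.1 / 270⌋ = 3.

3 generations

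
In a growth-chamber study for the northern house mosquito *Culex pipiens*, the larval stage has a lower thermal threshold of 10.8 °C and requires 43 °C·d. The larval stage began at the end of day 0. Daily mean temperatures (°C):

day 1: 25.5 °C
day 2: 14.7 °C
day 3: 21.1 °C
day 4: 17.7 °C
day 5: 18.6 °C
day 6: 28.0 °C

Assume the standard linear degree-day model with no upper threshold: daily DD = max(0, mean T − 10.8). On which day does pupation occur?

day 5

Daily DD above 10.8 °C: 14.7, 3.9, 10.3, 6.9, 7.8, 17.2.
Cumulative: 14.7, 18.6, 28.9, 35.8, 43.6, 60.8.
The total first reaches 43 DD on day 5.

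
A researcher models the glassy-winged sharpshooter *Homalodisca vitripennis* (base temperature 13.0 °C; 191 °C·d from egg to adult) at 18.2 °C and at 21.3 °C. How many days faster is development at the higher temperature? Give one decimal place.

At 18.2 °C: 191 / (18.2 − 13.0) = 191 / 5.2 = 36.731 d.
At 21.3 °C: 191 / (21.3 − 13.0) = 191 / 8.3 = 23.012 d.
Difference = |36.731 − 23.012| = 13.719 ≈ 13.7 days.

13.7 days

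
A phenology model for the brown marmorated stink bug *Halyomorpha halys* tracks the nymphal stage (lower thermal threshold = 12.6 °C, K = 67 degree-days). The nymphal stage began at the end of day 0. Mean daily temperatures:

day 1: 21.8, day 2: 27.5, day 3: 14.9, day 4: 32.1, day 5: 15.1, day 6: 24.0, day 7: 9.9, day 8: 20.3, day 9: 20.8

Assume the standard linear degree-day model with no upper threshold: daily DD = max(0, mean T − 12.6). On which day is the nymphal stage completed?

Daily DD above 12.6 °C: 9.2, 14.9, 2.3, 19.5, 2.5, 11.4, 0.0, 7.7, 8.2.
Cumulative: 9.2, 24.1, 26.4, 45.9, 48.4, 59.8, 59.8, 67.5, 75.7.
The total first reaches 67 DD on day 8.

day 8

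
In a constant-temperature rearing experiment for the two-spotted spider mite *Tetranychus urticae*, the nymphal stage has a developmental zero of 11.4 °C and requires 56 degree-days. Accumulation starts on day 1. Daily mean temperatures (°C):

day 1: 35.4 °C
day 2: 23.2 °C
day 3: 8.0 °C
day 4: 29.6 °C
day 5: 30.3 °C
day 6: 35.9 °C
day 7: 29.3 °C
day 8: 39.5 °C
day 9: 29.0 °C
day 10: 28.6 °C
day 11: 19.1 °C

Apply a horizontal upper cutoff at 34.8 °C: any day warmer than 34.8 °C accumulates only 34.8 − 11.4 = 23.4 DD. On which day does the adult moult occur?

day 5

Daily DD above 11.4 °C (capped at 23.4): 23.4, 11.8, 0.0, 18.2, 18.9, 23.4, 17.9, 23.4, 17.6, 17.2, 7.7.
Cumulative: 23.4, 35.2, 35.2, 53.4, 72.3, 95.7, 113.6, 137.0, 154.6, 171.8, 179.5.
The total first reaches 56 DD on day 5.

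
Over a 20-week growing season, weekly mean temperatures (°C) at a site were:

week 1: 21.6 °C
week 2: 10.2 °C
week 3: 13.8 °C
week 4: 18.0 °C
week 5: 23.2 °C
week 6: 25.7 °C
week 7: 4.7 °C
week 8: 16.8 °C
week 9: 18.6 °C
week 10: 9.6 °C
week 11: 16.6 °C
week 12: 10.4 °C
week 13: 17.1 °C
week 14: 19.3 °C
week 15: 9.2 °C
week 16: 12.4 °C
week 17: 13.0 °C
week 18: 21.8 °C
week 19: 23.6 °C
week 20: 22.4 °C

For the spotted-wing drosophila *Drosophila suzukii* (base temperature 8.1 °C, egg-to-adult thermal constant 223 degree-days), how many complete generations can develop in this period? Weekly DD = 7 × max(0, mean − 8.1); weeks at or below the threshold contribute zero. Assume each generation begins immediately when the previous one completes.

Weekly DD (7 × max(0, T̄ − 8.1)): 94.5, 14.7, 39.9, 69.3, 105.7, 123.2, 0.0, 60.9, 73.5, 10.5, 59.5, 16.1, 63.0, 78.4, 7.7, 30.1, 34.3, 95.9, 108.5, 100.1.
Season total = 1185.8 DD.
Complete generations = ⌊1185.8 / 223⌋ = 5.

5 generations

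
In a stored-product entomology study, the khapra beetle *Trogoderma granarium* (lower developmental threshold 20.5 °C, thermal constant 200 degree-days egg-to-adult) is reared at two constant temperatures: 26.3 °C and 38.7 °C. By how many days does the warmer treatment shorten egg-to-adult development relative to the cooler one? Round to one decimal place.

23.5 days

At 26.3 °C: 200 / (26.3 − 20.5) = 200 / 5.8 = 34.483 d.
At 38.7 °C: 200 / (38.7 − 20.5) = 200 / 18.2 = 10.989 d.
Difference = |34.483 − 10.989| = 23.494 ≈ 23.5 days.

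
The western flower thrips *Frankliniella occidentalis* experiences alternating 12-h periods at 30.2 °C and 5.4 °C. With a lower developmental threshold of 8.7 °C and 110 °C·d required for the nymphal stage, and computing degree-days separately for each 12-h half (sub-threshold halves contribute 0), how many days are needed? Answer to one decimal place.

Day half: max(0, 30.2 − 8.7) × 0.5 = 21.5 × 0.5 = 10.75 DD.
Night half: max(0, 5.4 − 8.7) × 0.5 = 0.0 × 0.5 = 0.00 DD.
Per 24 h: 10.75 DD/day.
Duration = 110 / 10.75 = 10.233 ≈ 10.2 days.

10.2 days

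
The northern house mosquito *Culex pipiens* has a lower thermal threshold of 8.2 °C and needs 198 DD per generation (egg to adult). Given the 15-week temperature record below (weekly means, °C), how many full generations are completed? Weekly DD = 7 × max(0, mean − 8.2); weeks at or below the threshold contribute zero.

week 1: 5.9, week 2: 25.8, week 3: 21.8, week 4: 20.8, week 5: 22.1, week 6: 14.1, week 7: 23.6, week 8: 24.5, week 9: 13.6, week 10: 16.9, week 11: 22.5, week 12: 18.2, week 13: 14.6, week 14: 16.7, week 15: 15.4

Weekly DD (7 × max(0, T̄ − 8.2)): 0.0, 123.2, 95.2, 88.2, 97.3, 41.3, 107.8, 114.1, 37.8, 60.9, 100.1, 70.0, 44.8, 59.5, 50.4.
Season total = 1090.6 DD.
Complete generations = ⌊1090.6 / 198⌋ = 5.

5 generations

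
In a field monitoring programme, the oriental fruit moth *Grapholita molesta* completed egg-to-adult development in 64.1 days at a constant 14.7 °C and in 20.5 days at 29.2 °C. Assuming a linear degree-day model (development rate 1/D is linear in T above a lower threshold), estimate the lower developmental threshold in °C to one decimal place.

Under the model K = D·(T − T_b), so D₁·(T₁ − T_b) = D₂·(T₂ − T_b).
64.1·(14.7 − T_b) = 20.5·(29.2 − T_b)
T_b = (64.1·14.7 − 20.5·29.2) / (64.1 − 20.5) = 343.67 / 43.6 = 7.882 °C ≈ 7.9 °C.

7.9 °C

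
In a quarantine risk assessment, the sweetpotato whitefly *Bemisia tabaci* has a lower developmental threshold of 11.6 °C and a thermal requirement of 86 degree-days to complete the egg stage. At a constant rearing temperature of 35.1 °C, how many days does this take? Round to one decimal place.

Daily accumulation = 35.1 − 11.6 = 23.5 DD/day.
Duration = 86 / 23.5 = 3.660 ≈ 3.7 days.

3.7 days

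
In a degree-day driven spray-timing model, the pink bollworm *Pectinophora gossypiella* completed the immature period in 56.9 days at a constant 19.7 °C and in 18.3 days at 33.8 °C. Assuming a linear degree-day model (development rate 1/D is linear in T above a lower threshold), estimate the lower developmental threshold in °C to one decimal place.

13.0 °C

Linear rate model ⇒ the product D·(T − T_b) is constant across temperatures.
56.9·(19.7 − T_b) = 18.3·(33.8 − T_b)
T_b = (56.9·19.7 − 18.3·33.8) / (56.9 − 18.3) = 502.39 / 38.6 = 13.015 °C ≈ 13.0 °C.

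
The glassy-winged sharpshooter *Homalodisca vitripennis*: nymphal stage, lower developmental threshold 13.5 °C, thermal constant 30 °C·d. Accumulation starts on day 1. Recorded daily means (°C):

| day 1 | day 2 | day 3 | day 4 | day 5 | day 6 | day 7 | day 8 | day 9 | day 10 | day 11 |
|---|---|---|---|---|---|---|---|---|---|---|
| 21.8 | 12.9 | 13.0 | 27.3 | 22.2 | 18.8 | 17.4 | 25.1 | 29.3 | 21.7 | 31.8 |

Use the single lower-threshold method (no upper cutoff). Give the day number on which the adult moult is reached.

Daily DD above 13.5 °C: 8.3, 0.0, 0.0, 13.8, 8.7, 5.3, 3.9, 11.6, 15.8, 8.2, 18.3.
Cumulative: 8.3, 8.3, 8.3, 22.1, 30.8, 36.1, 40.0, 51.6, 67.4, 75.6, 93.9.
The total first reaches 30 DD on day 5.

day 5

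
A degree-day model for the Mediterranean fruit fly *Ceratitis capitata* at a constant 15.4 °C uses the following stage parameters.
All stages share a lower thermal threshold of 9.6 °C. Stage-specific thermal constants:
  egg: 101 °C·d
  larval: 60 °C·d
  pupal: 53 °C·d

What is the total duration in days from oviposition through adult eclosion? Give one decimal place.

Daily accumulation at 15.4 °C = 15.4 − 9.6 = 5.8 DD/day.
Total K = 101 + 60 + 53 = 214 DD.
Total duration = 214 / 5.8 = 36.897 ≈ 36.9 days.

36.9 days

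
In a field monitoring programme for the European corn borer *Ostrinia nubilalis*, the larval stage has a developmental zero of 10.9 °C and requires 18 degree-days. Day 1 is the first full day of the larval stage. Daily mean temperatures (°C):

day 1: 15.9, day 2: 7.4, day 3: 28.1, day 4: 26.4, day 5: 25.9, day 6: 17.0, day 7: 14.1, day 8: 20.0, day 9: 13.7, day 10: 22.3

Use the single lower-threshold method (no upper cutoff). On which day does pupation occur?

Daily DD above 10.9 °C: 5.0, 0.0, 17.2, 15.5, 15.0, 6.1, 3.2, 9.1, 2.8, 11.4.
Cumulative: 5.0, 5.0, 22.2, 37.7, 52.7, 58.8, 62.0, 71.1, 73.9, 85.3.
The total first reaches 18 DD on day 3.

day 3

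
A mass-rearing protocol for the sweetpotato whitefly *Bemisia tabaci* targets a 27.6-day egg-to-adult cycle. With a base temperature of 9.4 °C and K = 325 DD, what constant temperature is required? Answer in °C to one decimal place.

21.2 °C

Required daily accumulation = 325 / 27.6 = 11.775 DD/day.
T = T_base + 11.775 = 9.4 + 11.775 = 21.175 ≈ 21.2 °C.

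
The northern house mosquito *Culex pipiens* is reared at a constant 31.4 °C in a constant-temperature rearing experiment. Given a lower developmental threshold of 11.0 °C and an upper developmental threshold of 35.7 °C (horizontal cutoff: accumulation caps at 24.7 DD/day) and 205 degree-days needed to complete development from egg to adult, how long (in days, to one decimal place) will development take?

Daily accumulation = 31.4 − 11.0 = 20.4 DD/day.
Duration = 205 / 20.4 = 10.049 ≈ 10.0 days.

10.0 days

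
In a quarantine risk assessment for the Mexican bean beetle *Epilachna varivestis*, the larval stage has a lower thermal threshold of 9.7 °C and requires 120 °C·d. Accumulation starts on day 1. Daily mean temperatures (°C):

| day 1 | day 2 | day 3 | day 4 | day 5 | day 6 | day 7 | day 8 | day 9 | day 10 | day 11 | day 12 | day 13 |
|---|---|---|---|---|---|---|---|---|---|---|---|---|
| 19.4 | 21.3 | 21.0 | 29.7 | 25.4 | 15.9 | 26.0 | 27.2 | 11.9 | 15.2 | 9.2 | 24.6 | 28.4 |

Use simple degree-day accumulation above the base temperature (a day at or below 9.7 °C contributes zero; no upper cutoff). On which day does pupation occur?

day 12

Daily DD above 9.7 °C: 9.7, 11.6, 11.3, 20.0, 15.7, 6.2, 16.3, 17.5, 2.2, 5.5, 0.0, 14.9, 18.7.
Cumulative: 9.7, 21.3, 32.6, 52.6, 68.3, 74.5, 90.8, 108.3, 110.5, 116.0, 116.0, 130.9, 149.6.
The total first reaches 120 DD on day 12.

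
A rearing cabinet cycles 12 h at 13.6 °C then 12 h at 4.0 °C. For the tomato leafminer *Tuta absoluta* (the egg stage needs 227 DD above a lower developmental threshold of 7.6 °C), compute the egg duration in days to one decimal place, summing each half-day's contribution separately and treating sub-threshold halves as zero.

Day half: max(0, 13.6 − 7.6) × 0.5 = 6.0 × 0.5 = 3.00 DD.
Night half: max(0, 4.0 − 7.6) × 0.5 = 0.0 × 0.5 = 0.00 DD.
Per 24 h: 3.00 DD/day.
Duration = 227 / 3.00 = 75.667 ≈ 75.7 days.

75.7 days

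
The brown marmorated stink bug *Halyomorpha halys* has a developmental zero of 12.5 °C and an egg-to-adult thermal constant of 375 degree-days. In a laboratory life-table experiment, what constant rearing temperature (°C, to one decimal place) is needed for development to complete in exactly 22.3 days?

Required daily accumulation = 375 / 22.3 = 16.816 DD/day.
T = T_base + 16.816 = 12.5 + 16.816 = 29.316 ≈ 29.3 °C.

29.3 °C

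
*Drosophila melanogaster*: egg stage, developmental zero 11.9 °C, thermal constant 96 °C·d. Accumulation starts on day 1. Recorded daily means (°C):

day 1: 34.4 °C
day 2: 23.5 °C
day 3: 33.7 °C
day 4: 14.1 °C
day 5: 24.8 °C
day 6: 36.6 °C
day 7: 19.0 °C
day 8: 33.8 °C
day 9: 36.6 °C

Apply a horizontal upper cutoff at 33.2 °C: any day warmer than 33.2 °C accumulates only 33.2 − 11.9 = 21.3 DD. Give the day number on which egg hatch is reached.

day 7

Daily DD above 11.9 °C (capped at 21.3): 21.3, 11.6, 21.3, 2.2, 12.9, 21.3, 7.1, 21.3, 21.3.
Cumulative: 21.3, 32.9, 54.2, 56.4, 69.3, 90.6, 97.7, 119.0, 140.3.
The total first reaches 96 DD on day 7.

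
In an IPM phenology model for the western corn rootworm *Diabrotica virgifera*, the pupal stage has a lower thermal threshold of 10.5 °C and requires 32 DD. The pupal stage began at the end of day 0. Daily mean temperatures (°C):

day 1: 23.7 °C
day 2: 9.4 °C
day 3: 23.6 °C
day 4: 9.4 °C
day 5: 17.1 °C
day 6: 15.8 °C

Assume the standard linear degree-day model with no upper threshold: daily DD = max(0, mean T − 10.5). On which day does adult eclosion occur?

day 5

Daily DD above 10.5 °C: 13.2, 0.0, 13.1, 0.0, 6.6, 5.3.
Cumulative: 13.2, 13.2, 26.3, 26.3, 32.9, 38.2.
The total first reaches 32 DD on day 5.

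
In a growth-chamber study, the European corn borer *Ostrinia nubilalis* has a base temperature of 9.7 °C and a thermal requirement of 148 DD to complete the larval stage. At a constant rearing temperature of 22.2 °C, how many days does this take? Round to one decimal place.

11.8 days

Daily accumulation = 22.2 − 9.7 = 12.5 DD/day.
Duration = 148 / 12.5 = 11.840 ≈ 11.8 days.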